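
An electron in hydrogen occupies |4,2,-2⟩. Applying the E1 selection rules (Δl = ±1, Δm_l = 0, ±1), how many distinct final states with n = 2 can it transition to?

1

E1 requires Δl = ±1, so l_f ∈ {1, 3}; with 0 ≤ l_f ≤ n_f−1 = 1, the allowed l_f values are {1}.
For l_f = 1: m_f ∈ {m_i−1, m_i, m_i+1} ∩ [−1, 1] = {-1} → 1 state.
Total: 1.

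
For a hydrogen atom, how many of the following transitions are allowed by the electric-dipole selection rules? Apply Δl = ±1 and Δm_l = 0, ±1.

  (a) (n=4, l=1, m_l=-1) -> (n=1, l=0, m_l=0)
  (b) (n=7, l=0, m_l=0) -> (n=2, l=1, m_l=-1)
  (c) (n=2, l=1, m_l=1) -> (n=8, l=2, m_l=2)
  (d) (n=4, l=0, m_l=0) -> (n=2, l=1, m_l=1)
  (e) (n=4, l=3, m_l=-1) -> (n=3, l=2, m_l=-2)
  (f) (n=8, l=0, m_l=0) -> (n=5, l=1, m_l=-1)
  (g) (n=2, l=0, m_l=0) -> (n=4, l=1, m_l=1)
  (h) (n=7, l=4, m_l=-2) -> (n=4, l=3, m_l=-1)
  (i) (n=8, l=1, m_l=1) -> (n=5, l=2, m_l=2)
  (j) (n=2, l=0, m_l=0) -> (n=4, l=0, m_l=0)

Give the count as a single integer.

9

(a) allowed
(b) allowed
(c) allowed
(d) allowed
(e) allowed
(f) allowed
(g) allowed
(h) allowed
(i) allowed
(j) forbidden — Δl = +0 (E1 requires Δl = ±1)
Total allowed: 9 of 10.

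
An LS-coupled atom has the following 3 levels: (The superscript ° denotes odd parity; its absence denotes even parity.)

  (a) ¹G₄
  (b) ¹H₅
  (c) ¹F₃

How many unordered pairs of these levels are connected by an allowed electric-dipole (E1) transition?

(a)–(b): forbidden (parity).
(a)–(c): forbidden (parity).
(b)–(c): forbidden (parity, ΔL, ΔJ).
Allowed pairs: 0 of 3.

0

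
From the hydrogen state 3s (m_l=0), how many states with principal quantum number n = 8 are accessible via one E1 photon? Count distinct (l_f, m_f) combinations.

3

E1 requires Δl = ±1, so l_f ∈ {-1, 1}; with 0 ≤ l_f ≤ n_f−1 = 7, the allowed l_f values are {1}.
For l_f = 1: m_f ∈ {m_i−1, m_i, m_i+1} ∩ [−1, 1] = {-1, 0, 1} → 3 states.
Total: 3.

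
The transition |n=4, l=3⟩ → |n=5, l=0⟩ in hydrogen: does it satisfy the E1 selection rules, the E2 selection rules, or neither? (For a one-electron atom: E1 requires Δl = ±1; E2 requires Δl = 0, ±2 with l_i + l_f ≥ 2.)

neither

Δl = 0 − 3 = -3; l_i + l_f = 3.
E1 (Δl = ±1): not satisfied.
E2 (Δl = 0,±2, l_i+l_f ≥ 2): not satisfied.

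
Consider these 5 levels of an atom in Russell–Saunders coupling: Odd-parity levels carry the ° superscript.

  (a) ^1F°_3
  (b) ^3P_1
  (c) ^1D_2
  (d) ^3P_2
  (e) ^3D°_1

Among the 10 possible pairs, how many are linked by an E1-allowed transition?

3

(a)–(b): forbidden (ΔS, ΔL, ΔJ).
(a)–(c): allowed.
(a)–(d): forbidden (ΔS, ΔL).
(a)–(e): forbidden (parity, ΔS, ΔJ).
(b)–(c): forbidden (parity, ΔS).
(b)–(d): forbidden (parity).
(b)–(e): allowed.
(c)–(d): forbidden (parity, ΔS).
(c)–(e): forbidden (ΔS).
(d)–(e): allowed.
Allowed pairs: 3 of 10.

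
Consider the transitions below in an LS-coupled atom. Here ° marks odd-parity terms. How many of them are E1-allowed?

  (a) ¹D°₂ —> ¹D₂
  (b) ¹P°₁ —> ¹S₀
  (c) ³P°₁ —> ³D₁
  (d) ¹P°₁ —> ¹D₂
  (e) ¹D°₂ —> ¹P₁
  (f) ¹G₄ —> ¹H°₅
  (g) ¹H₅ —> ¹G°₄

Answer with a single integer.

7

(a) allowed
(b) allowed
(c) allowed
(d) allowed
(e) allowed
(f) allowed
(g) allowed
Total allowed: 7 of 7.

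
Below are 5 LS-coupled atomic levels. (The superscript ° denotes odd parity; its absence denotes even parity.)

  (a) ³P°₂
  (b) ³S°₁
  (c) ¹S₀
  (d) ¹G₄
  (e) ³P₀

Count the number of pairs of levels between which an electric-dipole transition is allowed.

1

(a)–(b): forbidden (parity).
(a)–(c): forbidden (ΔS, ΔJ).
(a)–(d): forbidden (ΔS, ΔL, ΔJ).
(a)–(e): forbidden (ΔJ).
(b)–(c): forbidden (ΔS, ΔL).
(b)–(d): forbidden (ΔS, ΔL, ΔJ).
(b)–(e): allowed.
(c)–(d): forbidden (parity, ΔL, ΔJ).
(c)–(e): forbidden (parity, ΔS, ΔJ).
(d)–(e): forbidden (parity, ΔS, ΔL, ΔJ).
Allowed pairs: 1 of 10.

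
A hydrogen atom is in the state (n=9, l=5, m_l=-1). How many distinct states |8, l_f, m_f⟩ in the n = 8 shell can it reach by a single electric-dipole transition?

6

E1 requires Δl = ±1, so l_f ∈ {4, 6}; with 0 ≤ l_f ≤ n_f−1 = 7, the allowed l_f values are {4, 6}.
For l_f = 4: m_f ∈ {m_i−1, m_i, m_i+1} ∩ [−4, 4] = {-2, -1, 0} → 3 states.
For l_f = 6: m_f ∈ {m_i−1, m_i, m_i+1} ∩ [−6, 6] = {-2, -1, 0} → 3 states.
Total: 6.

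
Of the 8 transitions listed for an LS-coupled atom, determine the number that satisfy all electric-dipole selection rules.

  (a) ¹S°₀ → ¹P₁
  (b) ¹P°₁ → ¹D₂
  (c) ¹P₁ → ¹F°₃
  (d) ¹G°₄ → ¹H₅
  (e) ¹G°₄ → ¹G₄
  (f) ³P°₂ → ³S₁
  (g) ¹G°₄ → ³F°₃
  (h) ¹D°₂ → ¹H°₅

(a) allowed
(b) allowed
(c) forbidden (ΔL, ΔJ fail)
(d) allowed
(e) allowed
(f) allowed
(g) forbidden (parity, ΔS fail)
(h) forbidden (parity, ΔL, ΔJ fail)
Total allowed: 5 of 8.

5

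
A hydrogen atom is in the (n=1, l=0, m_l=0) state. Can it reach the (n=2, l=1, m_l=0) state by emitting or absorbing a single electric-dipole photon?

allowed

Δl = 1 − 0 = +1; the E1 rule Δl = ±1 is ✓.
Δm_l = 0 − (0) = +0. E1 requires Δm_l = 0, ±1: ✓.
All E1 selection rules are satisfied.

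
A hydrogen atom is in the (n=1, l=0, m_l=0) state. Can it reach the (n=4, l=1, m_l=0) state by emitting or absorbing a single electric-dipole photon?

allowed

Δl = 1 − 0 = +1; the E1 rule Δl = ±1 is ok.
m_l: 0 → 0 (Δm_l = +0). |Δm_l| ≤ 1 ok.
All E1 selection rules are satisfied.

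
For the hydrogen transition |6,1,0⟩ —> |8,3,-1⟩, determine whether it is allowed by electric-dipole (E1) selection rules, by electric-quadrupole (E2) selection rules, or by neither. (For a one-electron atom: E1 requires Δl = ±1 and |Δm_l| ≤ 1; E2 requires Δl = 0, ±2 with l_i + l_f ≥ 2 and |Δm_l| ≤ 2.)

E2

Δl = 3 − 1 = +2; l_i + l_f = 4.
Δm_l = -1.
E1 (Δl = ±1, |Δm_l| ≤ 1): not satisfied.
E2 (Δl = 0,±2, l_i+l_f ≥ 2, |Δm_l| ≤ 2): satisfied.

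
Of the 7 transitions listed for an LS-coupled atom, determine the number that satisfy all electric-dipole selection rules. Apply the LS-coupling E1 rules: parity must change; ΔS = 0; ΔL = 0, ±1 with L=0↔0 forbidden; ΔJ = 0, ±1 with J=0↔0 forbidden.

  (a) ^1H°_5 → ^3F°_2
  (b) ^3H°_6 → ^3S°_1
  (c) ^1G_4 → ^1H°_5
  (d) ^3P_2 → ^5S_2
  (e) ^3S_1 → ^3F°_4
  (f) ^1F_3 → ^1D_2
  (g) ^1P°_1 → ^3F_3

(a) forbidden (parity, ΔS, ΔL, ΔJ fail)
(b) forbidden (parity, ΔL, ΔJ fail)
(c) allowed
(d) forbidden (parity, ΔS fail)
(e) forbidden (ΔL, ΔJ fail)
(f) forbidden (parity fails)
(g) forbidden (ΔS, ΔL, ΔJ fail)
Total allowed: 1 of 7.

1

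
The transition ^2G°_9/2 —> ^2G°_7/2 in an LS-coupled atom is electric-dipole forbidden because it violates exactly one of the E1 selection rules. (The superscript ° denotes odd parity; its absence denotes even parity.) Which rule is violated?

parity

Parity must change: odd → odd — ✗.
ΔS = 0: S: 1/2 → 1/2 — ✓.
ΔL = 0, ±1 (not L=0↔0): L: 4 → 4, ΔL = +0 — ✓.
ΔJ = 0, ±1 (not J=0↔0): J: 9/2 → 7/2, ΔJ = -1 — ✓.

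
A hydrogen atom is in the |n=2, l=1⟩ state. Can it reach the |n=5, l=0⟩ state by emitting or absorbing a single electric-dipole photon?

allowed

Initial l = 1, final l = 0, so Δl = -1. E1 requires Δl = ±1: ok.
All E1 selection rules are satisfied.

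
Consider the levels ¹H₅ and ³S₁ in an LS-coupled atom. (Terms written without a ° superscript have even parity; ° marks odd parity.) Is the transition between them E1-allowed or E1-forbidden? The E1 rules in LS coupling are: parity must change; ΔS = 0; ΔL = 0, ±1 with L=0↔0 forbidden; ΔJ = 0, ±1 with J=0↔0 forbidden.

Parity must change: even → even — fails.
ΔJ = 0, ±1 (not J=0↔0): J: 5 → 1, ΔJ = -4 — fails.
ΔS = 0: S: 0 → 1 — fails.
ΔL = 0, ±1 (not L=0↔0): L: 5 → 0, ΔL = -5 — fails.
Rule(s) violated: parity, ΔS, ΔL, ΔJ.

forbidden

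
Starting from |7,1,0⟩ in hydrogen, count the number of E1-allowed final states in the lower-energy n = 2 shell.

1

E1 requires Δl = ±1, so l_f ∈ {0, 2}; with 0 ≤ l_f ≤ n_f−1 = 1, the allowed l_f values are {0}.
For l_f = 0: m_f ∈ {m_i−1, m_i, m_i+1} ∩ [−0, 0] = {0} → 1 state.
Total: 1.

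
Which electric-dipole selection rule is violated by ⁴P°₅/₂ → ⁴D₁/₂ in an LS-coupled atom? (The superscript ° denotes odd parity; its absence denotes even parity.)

the ΔJ = 0, ±1 rule

ΔL = 0, ±1 (not L=0↔0): L: 1 → 2, ΔL = +1 — passes.
ΔJ = 0, ±1 (not J=0↔0): J: 5/2 → 1/2, ΔJ = -2 — fails.
Parity must change: odd → even — passes.
ΔS = 0: S: 3/2 → 3/2 — passes.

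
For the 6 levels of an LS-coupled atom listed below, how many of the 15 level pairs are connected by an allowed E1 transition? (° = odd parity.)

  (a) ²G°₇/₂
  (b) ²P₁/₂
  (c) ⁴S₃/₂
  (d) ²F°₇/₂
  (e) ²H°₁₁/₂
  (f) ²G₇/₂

2

(a)–(b): forbidden (ΔL, ΔJ).
(a)–(c): forbidden (ΔS, ΔL, ΔJ).
(a)–(d): forbidden (parity).
(a)–(e): forbidden (parity, ΔJ).
(a)–(f): allowed.
(b)–(c): forbidden (parity, ΔS).
(b)–(d): forbidden (ΔL, ΔJ).
(b)–(e): forbidden (ΔL, ΔJ).
(b)–(f): forbidden (parity, ΔL, ΔJ).
(c)–(d): forbidden (ΔS, ΔL, ΔJ).
(c)–(e): forbidden (ΔS, ΔL, ΔJ).
(c)–(f): forbidden (parity, ΔS, ΔL, ΔJ).
(d)–(e): forbidden (parity, ΔL, ΔJ).
(d)–(f): allowed.
(e)–(f): forbidden (ΔJ).
Allowed pairs: 2 of 15.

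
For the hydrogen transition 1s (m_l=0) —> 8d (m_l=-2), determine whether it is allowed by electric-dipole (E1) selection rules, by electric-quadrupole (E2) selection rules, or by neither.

Δl = 2 − 0 = +2; l_i + l_f = 2.
Δm_l = -2.
E1 (Δl = ±1, |Δm_l| ≤ 1): not satisfied.
E2 (Δl = 0,±2, l_i+l_f ≥ 2, |Δm_l| ≤ 2): satisfied.

E2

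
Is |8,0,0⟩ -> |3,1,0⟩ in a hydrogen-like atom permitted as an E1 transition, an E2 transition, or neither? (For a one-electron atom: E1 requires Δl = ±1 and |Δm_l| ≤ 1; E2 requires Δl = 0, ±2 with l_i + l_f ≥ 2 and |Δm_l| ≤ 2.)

Δl = 1 − 0 = +1; l_i + l_f = 1.
Δm_l = +0.
E1 (Δl = ±1, |Δm_l| ≤ 1): satisfied.
E2 (Δl = 0,±2, l_i+l_f ≥ 2, |Δm_l| ≤ 2): not satisfied.

E1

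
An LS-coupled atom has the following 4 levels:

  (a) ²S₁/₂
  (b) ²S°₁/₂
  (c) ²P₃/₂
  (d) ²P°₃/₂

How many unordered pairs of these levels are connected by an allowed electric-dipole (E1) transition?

(a)–(b): forbidden (ΔL).
(a)–(c): forbidden (parity).
(a)–(d): allowed.
(b)–(c): allowed.
(b)–(d): forbidden (parity).
(c)–(d): allowed.
Allowed pairs: 3 of 6.

3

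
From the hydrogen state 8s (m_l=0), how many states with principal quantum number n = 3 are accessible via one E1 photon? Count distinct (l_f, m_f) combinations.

E1 requires Δl = ±1, so l_f ∈ {-1, 1}; with 0 ≤ l_f ≤ n_f−1 = 2, the allowed l_f values are {1}.
For l_f = 1: m_f ∈ {m_i−1, m_i, m_i+1} ∩ [−1, 1] = {-1, 0, 1} → 3 states.
Total: 3.

3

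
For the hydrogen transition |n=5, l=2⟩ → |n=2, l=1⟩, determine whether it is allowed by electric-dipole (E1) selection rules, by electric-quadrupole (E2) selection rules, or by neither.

Δl = 1 − 2 = -1; l_i + l_f = 3.
E1 (Δl = ±1): satisfied.
E2 (Δl = 0,±2, l_i+l_f ≥ 2): not satisfied.

E1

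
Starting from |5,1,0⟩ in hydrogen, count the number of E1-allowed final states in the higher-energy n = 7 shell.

4

E1 requires Δl = ±1, so l_f ∈ {0, 2}; with 0 ≤ l_f ≤ n_f−1 = 6, the allowed l_f values are {0, 2}.
For l_f = 0: m_f ∈ {m_i−1, m_i, m_i+1} ∩ [−0, 0] = {0} → 1 state.
For l_f = 2: m_f ∈ {m_i−1, m_i, m_i+1} ∩ [−2, 2] = {-1, 0, 1} → 3 states.
Total: 4.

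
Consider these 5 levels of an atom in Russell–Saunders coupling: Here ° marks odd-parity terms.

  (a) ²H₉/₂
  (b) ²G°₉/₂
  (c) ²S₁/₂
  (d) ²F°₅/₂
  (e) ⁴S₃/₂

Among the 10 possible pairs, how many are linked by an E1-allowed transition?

(a)–(b): allowed.
(a)–(c): forbidden (parity, ΔL, ΔJ).
(a)–(d): forbidden (ΔL, ΔJ).
(a)–(e): forbidden (parity, ΔS, ΔL, ΔJ).
(b)–(c): forbidden (ΔL, ΔJ).
(b)–(d): forbidden (parity, ΔJ).
(b)–(e): forbidden (ΔS, ΔL, ΔJ).
(c)–(d): forbidden (ΔL, ΔJ).
(c)–(e): forbidden (parity, ΔS, ΔL).
(d)–(e): forbidden (ΔS, ΔL).
Allowed pairs: 1 of 10.

1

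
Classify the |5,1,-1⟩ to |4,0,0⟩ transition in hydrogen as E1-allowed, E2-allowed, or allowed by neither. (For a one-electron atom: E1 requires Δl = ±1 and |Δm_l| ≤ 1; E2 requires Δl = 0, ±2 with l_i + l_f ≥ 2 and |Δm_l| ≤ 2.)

E1

Δl = 0 − 1 = -1; l_i + l_f = 1.
Δm_l = +1.
E1 (Δl = ±1, |Δm_l| ≤ 1): satisfied.
E2 (Δl = 0,±2, l_i+l_f ≥ 2, |Δm_l| ≤ 2): not satisfied.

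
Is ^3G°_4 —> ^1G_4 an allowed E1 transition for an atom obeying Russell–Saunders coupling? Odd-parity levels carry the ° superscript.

Parity must change: odd → even — satisfied.
ΔS = 0: S: 1 → 0 — violated.
ΔL = 0, ±1 (not L=0↔0): L: 4 → 4, ΔL = +0 — satisfied.
ΔJ = 0, ±1 (not J=0↔0): J: 4 → 4, ΔJ = +0 — satisfied.
Rule(s) violated: ΔS.

forbidden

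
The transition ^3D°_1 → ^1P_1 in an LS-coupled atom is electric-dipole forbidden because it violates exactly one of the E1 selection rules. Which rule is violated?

Initial level: S=1, L=2, J=1, parity odd. Final level: S=0, L=1, J=1, parity even.
Parity must change: odd → even — ✓.
ΔS = 0: S: 1 → 0 — ✗.
ΔL = 0, ±1 (not L=0↔0): L: 2 → 1, ΔL = -1 — ✓.
ΔJ = 0, ±1 (not J=0↔0): J: 1 → 1, ΔJ = +0 — ✓.

the ΔS = 0 rule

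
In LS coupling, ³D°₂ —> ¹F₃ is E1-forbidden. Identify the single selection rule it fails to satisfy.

Reading off the term symbols: S 1→0, L 2→3, J 2→3, parity odd→even.
Parity must change: odd → even — ok.
ΔS = 0: S: 1 → 0 — fails.
ΔL = 0, ±1 (not L=0↔0): L: 2 → 3, ΔL = +1 — ok.
ΔJ = 0, ±1 (not J=0↔0): J: 2 → 3, ΔJ = +1 — ok.

the ΔS = 0 rule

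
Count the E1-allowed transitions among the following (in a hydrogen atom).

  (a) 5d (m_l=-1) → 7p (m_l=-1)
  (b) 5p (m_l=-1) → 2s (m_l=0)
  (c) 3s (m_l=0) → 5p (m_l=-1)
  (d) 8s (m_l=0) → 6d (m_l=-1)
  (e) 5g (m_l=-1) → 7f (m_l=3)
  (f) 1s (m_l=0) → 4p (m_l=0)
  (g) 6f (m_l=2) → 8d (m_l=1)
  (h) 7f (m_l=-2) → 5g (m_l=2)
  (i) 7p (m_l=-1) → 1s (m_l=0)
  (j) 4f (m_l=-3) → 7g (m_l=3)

6

(a) allowed
(b) allowed
(c) allowed
(d) forbidden — Δl = +2 (E1 requires Δl = ±1)
(e) forbidden — Δm_l = +4 (E1 requires Δm_l = 0, ±1)
(f) allowed
(g) allowed
(h) forbidden — Δm_l = +4 (E1 requires Δm_l = 0, ±1)
(i) allowed
(j) forbidden — Δm_l = +6 (E1 requires Δm_l = 0, ±1)
Total allowed: 6 of 10.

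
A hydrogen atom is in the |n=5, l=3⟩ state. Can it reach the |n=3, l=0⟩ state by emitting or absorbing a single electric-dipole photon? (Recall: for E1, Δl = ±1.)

Initial l = 3, final l = 0, so Δl = -3. E1 requires Δl = ±1: ✗.
The transition is electric-dipole forbidden.

forbidden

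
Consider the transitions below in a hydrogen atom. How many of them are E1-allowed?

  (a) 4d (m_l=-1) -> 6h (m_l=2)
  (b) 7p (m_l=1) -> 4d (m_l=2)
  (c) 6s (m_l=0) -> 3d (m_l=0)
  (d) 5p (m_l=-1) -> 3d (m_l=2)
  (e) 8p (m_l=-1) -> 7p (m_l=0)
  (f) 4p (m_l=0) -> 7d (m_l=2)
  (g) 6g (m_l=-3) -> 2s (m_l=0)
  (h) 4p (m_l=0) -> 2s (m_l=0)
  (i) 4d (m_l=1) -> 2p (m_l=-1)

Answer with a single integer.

(a) forbidden — Δl = +3 (E1 requires Δl = ±1); Δm_l = +3 (E1 requires Δm_l = 0, ±1)
(b) allowed
(c) forbidden — Δl = +2 (E1 requires Δl = ±1)
(d) forbidden — Δm_l = +3 (E1 requires Δm_l = 0, ±1)
(e) forbidden — Δl = +0 (E1 requires Δl = ±1)
(f) forbidden — Δm_l = +2 (E1 requires Δm_l = 0, ±1)
(g) forbidden — Δl = -4 (E1 requires Δl = ±1); Δm_l = +3 (E1 requires Δm_l = 0, ±1)
(h) allowed
(i) forbidden — Δm_l = -2 (E1 requires Δm_l = 0, ±1)
Total allowed: 2 of 9.

2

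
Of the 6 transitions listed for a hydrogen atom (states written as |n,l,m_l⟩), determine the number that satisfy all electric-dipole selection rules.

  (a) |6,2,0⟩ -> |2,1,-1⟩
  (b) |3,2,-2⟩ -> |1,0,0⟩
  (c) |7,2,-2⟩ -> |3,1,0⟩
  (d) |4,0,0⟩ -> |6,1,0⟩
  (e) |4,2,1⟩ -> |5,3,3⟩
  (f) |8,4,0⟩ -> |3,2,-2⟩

2

(a) allowed
(b) forbidden — Δl = -2 (E1 requires Δl = ±1); Δm_l = +2 (E1 requires Δm_l = 0, ±1)
(c) forbidden — Δm_l = +2 (E1 requires Δm_l = 0, ±1)
(d) allowed
(e) forbidden — Δm_l = +2 (E1 requires Δm_l = 0, ±1)
(f) forbidden — Δl = -2 (E1 requires Δl = ±1); Δm_l = -2 (E1 requires Δm_l = 0, ±1)
Total allowed: 2 of 6.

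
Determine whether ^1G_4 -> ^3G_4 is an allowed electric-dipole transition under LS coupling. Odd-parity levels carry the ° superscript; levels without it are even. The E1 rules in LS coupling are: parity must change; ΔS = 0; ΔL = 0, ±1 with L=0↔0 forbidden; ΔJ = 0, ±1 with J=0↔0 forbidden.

Parity must change: even → even — fails.
ΔS = 0: S: 0 → 1 — fails.
ΔL = 0, ±1 (not L=0↔0): L: 4 → 4, ΔL = +0 — ok.
ΔJ = 0, ±1 (not J=0↔0): J: 4 → 4, ΔJ = +0 — ok.
Rule(s) violated: parity, ΔS.

forbidden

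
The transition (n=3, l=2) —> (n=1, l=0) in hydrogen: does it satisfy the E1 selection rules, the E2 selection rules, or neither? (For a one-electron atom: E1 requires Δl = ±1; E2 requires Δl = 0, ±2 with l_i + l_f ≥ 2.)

E2

Δl = 0 − 2 = -2; l_i + l_f = 2.
E1 (Δl = ±1): not satisfied.
E2 (Δl = 0,±2, l_i+l_f ≥ 2): satisfied.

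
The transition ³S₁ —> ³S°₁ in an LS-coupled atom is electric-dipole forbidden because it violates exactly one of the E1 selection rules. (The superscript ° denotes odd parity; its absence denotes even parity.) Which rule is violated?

ΔS = 0: S: 1 → 1 — ok.
Parity must change: even → odd — ok.
ΔJ = 0, ±1 (not J=0↔0): J: 1 → 1, ΔJ = +0 — ok.
ΔL = 0, ±1 (not L=0↔0): L: 0 → 0, ΔL = +0 — fails.

the L=0 ↔ L=0 exclusion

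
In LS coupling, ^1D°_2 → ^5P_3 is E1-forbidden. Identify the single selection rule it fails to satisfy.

Reading off the term symbols: S 0→2, L 2→1, J 2→3, parity odd→even.
Parity must change: odd → even — satisfied.
ΔS = 0: S: 0 → 2 — violated.
ΔL = 0, ±1 (not L=0↔0): L: 2 → 1, ΔL = -1 — satisfied.
ΔJ = 0, ±1 (not J=0↔0): J: 2 → 3, ΔJ = +1 — satisfied.

the ΔS = 0 rule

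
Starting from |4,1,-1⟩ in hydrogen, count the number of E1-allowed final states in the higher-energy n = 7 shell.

E1 requires Δl = ±1, so l_f ∈ {0, 2}; with 0 ≤ l_f ≤ n_f−1 = 6, the allowed l_f values are {0, 2}.
For l_f = 0: m_f ∈ {m_i−1, m_i, m_i+1} ∩ [−0, 0] = {0} → 1 state.
For l_f = 2: m_f ∈ {m_i−1, m_i, m_i+1} ∩ [−2, 2] = {-2, -1, 0} → 3 states.
Total: 4.

4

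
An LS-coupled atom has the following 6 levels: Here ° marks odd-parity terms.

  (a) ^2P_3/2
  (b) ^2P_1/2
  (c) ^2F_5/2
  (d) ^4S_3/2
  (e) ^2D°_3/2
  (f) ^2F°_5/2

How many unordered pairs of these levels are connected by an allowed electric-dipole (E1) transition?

(a)–(b): forbidden (parity).
(a)–(c): forbidden (parity, ΔL).
(a)–(d): forbidden (parity, ΔS).
(a)–(e): allowed.
(a)–(f): forbidden (ΔL).
(b)–(c): forbidden (parity, ΔL, ΔJ).
(b)–(d): forbidden (parity, ΔS).
(b)–(e): allowed.
(b)–(f): forbidden (ΔL, ΔJ).
(c)–(d): forbidden (parity, ΔS, ΔL).
(c)–(e): allowed.
(c)–(f): allowed.
(d)–(e): forbidden (ΔS, ΔL).
(d)–(f): forbidden (ΔS, ΔL).
(e)–(f): forbidden (parity).
Allowed pairs: 4 of 15.

4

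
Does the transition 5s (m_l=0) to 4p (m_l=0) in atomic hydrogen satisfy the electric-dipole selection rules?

allowed

Initial l = 0, final l = 1, so Δl = +1. E1 requires Δl = ±1: passes.
m_l: 0 → 0 (Δm_l = +0). |Δm_l| ≤ 1 passes.
All E1 selection rules are satisfied.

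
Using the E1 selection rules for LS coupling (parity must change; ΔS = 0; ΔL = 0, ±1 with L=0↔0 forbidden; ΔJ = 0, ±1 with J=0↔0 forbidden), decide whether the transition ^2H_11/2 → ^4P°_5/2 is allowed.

forbidden

Parity must change: even → odd — ✓.
ΔS = 0: S: 1/2 → 3/2 — ✗.
ΔL = 0, ±1 (not L=0↔0): L: 5 → 1, ΔL = -4 — ✗.
ΔJ = 0, ±1 (not J=0↔0): J: 11/2 → 5/2, ΔJ = -3 — ✗.
Rule(s) violated: ΔS, ΔL, ΔJ.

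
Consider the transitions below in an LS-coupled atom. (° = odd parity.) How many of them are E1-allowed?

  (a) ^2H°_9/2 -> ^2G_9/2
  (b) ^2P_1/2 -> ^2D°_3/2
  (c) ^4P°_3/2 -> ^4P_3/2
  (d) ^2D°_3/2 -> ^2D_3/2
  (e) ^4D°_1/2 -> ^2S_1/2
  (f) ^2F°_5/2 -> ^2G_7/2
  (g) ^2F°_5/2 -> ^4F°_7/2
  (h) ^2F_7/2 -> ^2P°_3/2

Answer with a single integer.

5

(a) allowed
(b) allowed
(c) allowed
(d) allowed
(e) forbidden (ΔS, ΔL fail)
(f) allowed
(g) forbidden (parity, ΔS fail)
(h) forbidden (ΔL, ΔJ fail)
Total allowed: 5 of 8.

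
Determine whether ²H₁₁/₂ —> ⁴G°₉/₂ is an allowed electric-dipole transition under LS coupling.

Initial level: S=1/2, L=5, J=11/2, parity even. Final level: S=3/2, L=4, J=9/2, parity odd.
Parity must change: even → odd — ✓.
ΔS = 0: S: 1/2 → 3/2 — ✗.
ΔL = 0, ±1 (not L=0↔0): L: 5 → 4, ΔL = -1 — ✓.
ΔJ = 0, ±1 (not J=0↔0): J: 11/2 → 9/2, ΔJ = -1 — ✓.
Rule(s) violated: ΔS.

forbidden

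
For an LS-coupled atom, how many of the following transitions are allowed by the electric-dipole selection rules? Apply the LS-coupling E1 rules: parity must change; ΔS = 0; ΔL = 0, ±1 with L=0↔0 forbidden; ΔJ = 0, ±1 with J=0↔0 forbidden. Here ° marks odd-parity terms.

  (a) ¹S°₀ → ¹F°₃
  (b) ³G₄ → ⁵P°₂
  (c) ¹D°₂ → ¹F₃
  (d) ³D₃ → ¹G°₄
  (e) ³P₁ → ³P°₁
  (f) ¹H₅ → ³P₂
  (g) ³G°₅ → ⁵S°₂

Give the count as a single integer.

2

(a) forbidden (parity, ΔL, ΔJ fail)
(b) forbidden (ΔS, ΔL, ΔJ fail)
(c) allowed
(d) forbidden (ΔS, ΔL fail)
(e) allowed
(f) forbidden (parity, ΔS, ΔL, ΔJ fail)
(g) forbidden (parity, ΔS, ΔL, ΔJ fail)
Total allowed: 2 of 7.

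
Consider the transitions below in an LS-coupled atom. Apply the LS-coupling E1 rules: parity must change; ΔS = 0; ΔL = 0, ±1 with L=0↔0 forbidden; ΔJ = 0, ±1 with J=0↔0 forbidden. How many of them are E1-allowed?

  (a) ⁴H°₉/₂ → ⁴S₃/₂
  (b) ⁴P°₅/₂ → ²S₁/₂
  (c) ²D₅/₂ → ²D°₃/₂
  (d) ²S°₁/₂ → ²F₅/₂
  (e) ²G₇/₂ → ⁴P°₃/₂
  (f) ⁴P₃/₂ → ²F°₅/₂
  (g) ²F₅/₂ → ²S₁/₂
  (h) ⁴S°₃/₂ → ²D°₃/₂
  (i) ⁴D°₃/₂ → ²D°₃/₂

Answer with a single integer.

(a) forbidden (ΔL, ΔJ fail)
(b) forbidden (ΔS, ΔJ fail)
(c) allowed
(d) forbidden (ΔL, ΔJ fail)
(e) forbidden (ΔS, ΔL, ΔJ fail)
(f) forbidden (ΔS, ΔL fail)
(g) forbidden (parity, ΔL, ΔJ fail)
(h) forbidden (parity, ΔS, ΔL fail)
(i) forbidden (parity, ΔS fail)
Total allowed: 1 of 9.

1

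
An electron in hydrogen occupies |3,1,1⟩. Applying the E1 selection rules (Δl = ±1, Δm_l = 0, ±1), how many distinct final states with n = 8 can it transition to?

E1 requires Δl = ±1, so l_f ∈ {0, 2}; with 0 ≤ l_f ≤ n_f−1 = 7, the allowed l_f values are {0, 2}.
For l_f = 0: m_f ∈ {m_i−1, m_i, m_i+1} ∩ [−0, 0] = {0} → 1 state.
For l_f = 2: m_f ∈ {m_i−1, m_i, m_i+1} ∩ [−2, 2] = {0, 1, 2} → 3 states.
Total: 4.

4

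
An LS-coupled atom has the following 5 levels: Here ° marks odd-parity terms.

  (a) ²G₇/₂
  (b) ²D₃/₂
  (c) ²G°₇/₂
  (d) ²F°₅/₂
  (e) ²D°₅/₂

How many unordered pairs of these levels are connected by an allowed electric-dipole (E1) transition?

4

(a)–(b): forbidden (parity, ΔL, ΔJ).
(a)–(c): allowed.
(a)–(d): allowed.
(a)–(e): forbidden (ΔL).
(b)–(c): forbidden (ΔL, ΔJ).
(b)–(d): allowed.
(b)–(e): allowed.
(c)–(d): forbidden (parity).
(c)–(e): forbidden (parity, ΔL).
(d)–(e): forbidden (parity).
Allowed pairs: 4 of 10.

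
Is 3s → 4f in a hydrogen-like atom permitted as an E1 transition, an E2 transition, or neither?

neither

Δl = 3 − 0 = +3; l_i + l_f = 3.
E1 (Δl = ±1): not satisfied.
E2 (Δl = 0,±2, l_i+l_f ≥ 2): not satisfied.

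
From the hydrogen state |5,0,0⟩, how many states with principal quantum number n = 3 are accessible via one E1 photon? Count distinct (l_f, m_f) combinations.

3

E1 requires Δl = ±1, so l_f ∈ {-1, 1}; with 0 ≤ l_f ≤ n_f−1 = 2, the allowed l_f values are {1}.
For l_f = 1: m_f ∈ {m_i−1, m_i, m_i+1} ∩ [−1, 1] = {-1, 0, 1} → 3 states.
Total: 3.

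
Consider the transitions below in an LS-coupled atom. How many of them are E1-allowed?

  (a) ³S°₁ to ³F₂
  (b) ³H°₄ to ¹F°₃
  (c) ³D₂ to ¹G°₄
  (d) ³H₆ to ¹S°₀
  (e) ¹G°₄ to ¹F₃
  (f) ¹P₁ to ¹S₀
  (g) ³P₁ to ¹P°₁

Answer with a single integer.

1

(a) forbidden (ΔL fails)
(b) forbidden (parity, ΔS, ΔL fail)
(c) forbidden (ΔS, ΔL, ΔJ fail)
(d) forbidden (ΔS, ΔL, ΔJ fail)
(e) allowed
(f) forbidden (parity fails)
(g) forbidden (ΔS fails)
Total allowed: 1 of 7.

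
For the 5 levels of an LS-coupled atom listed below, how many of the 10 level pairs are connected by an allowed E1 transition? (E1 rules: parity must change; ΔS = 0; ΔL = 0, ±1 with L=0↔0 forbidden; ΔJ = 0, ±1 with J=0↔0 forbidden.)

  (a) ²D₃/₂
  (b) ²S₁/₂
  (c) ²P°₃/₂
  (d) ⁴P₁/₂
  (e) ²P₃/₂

(a)–(b): forbidden (parity, ΔL).
(a)–(c): allowed.
(a)–(d): forbidden (parity, ΔS).
(a)–(e): forbidden (parity).
(b)–(c): allowed.
(b)–(d): forbidden (parity, ΔS).
(b)–(e): forbidden (parity).
(c)–(d): forbidden (ΔS).
(c)–(e): allowed.
(d)–(e): forbidden (parity, ΔS).
Allowed pairs: 3 of 10.

3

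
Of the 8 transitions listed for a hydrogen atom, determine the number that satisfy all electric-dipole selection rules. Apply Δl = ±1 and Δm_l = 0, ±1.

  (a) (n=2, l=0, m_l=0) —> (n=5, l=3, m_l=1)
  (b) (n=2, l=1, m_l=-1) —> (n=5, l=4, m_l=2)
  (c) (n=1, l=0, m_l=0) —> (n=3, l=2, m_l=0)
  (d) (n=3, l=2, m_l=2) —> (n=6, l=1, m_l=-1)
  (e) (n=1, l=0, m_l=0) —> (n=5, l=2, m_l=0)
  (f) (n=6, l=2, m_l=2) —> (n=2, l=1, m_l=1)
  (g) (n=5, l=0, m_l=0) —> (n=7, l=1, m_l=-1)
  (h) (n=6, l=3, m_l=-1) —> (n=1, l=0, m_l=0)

2

(a) forbidden — Δl = +3 (E1 requires Δl = ±1)
(b) forbidden — Δl = +3 (E1 requires Δl = ±1); Δm_l = +3 (E1 requires Δm_l = 0, ±1)
(c) forbidden — Δl = +2 (E1 requires Δl = ±1)
(d) forbidden — Δm_l = -3 (E1 requires Δm_l = 0, ±1)
(e) forbidden — Δl = +2 (E1 requires Δl = ±1)
(f) allowed
(g) allowed
(h) forbidden — Δl = -3 (E1 requires Δl = ±1)
Total allowed: 2 of 8.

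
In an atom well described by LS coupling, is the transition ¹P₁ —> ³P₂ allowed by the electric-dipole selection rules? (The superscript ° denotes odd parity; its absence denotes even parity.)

Reading off the term symbols: S 0→1, L 1→1, J 1→2, parity even→even.
ΔJ = 0, ±1 (not J=0↔0): J: 1 → 2, ΔJ = +1 — ✓.
Parity must change: even → even — ✗.
ΔL = 0, ±1 (not L=0↔0): L: 1 → 1, ΔL = +0 — ✓.
ΔS = 0: S: 0 → 1 — ✗.
Rule(s) violated: parity, ΔS.

forbidden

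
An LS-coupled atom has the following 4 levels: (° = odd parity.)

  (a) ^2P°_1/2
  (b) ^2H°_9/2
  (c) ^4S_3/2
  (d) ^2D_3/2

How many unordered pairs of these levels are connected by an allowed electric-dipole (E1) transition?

1

(a)–(b): forbidden (parity, ΔL, ΔJ).
(a)–(c): forbidden (ΔS).
(a)–(d): allowed.
(b)–(c): forbidden (ΔS, ΔL, ΔJ).
(b)–(d): forbidden (ΔL, ΔJ).
(c)–(d): forbidden (parity, ΔS, ΔL).
Allowed pairs: 1 of 6.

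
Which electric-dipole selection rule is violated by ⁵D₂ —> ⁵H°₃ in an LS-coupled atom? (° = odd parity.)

the ΔL = 0, ±1 rule

Reading off the term symbols: S 2→2, L 2→5, J 2→3, parity even→odd.
ΔL = 0, ±1 (not L=0↔0): L: 2 → 5, ΔL = +3 — violated.
Parity must change: even → odd — satisfied.
ΔJ = 0, ±1 (not J=0↔0): J: 2 → 3, ΔJ = +1 — satisfied.
ΔS = 0: S: 2 → 2 — satisfied.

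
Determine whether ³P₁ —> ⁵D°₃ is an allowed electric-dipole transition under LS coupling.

Initial level: S=1, L=1, J=1, parity even. Final level: S=2, L=2, J=3, parity odd.
Parity must change: even → odd — ok.
ΔS = 0: S: 1 → 2 — fails.
ΔL = 0, ±1 (not L=0↔0): L: 1 → 2, ΔL = +1 — ok.
ΔJ = 0, ±1 (not J=0↔0): J: 1 → 3, ΔJ = +2 — fails.
Rule(s) violated: ΔS, ΔJ.

forbidden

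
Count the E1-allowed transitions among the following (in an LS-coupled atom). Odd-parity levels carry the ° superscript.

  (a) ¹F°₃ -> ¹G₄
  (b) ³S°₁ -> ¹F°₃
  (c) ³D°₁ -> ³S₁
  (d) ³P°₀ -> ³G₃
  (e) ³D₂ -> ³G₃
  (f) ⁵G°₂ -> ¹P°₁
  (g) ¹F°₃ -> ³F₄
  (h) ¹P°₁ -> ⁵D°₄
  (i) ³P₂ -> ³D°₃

2

(a) allowed
(b) forbidden (parity, ΔS, ΔL, ΔJ fail)
(c) forbidden (ΔL fails)
(d) forbidden (ΔL, ΔJ fail)
(e) forbidden (parity, ΔL fail)
(f) forbidden (parity, ΔS, ΔL fail)
(g) forbidden (ΔS fails)
(h) forbidden (parity, ΔS, ΔJ fail)
(i) allowed
Total allowed: 2 of 9.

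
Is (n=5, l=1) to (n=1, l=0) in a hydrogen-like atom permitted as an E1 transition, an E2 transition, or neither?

E1

Δl = 0 − 1 = -1; l_i + l_f = 1.
E1 (Δl = ±1): satisfied.
E2 (Δl = 0,±2, l_i+l_f ≥ 2): not satisfied.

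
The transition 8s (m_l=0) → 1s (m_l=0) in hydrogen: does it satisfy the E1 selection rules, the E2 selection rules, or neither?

neither

Δl = 0 − 0 = +0; l_i + l_f = 0.
Δm_l = +0.
E1 (Δl = ±1, |Δm_l| ≤ 1): not satisfied.
E2 (Δl = 0,±2, l_i+l_f ≥ 2, |Δm_l| ≤ 2): not satisfied.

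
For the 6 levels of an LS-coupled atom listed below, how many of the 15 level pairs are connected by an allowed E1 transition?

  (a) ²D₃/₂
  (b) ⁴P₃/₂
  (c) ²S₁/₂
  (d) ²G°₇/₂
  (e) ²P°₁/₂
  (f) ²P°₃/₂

4

(a)–(b): forbidden (parity, ΔS).
(a)–(c): forbidden (parity, ΔL).
(a)–(d): forbidden (ΔL, ΔJ).
(a)–(e): allowed.
(a)–(f): allowed.
(b)–(c): forbidden (parity, ΔS).
(b)–(d): forbidden (ΔS, ΔL, ΔJ).
(b)–(e): forbidden (ΔS).
(b)–(f): forbidden (ΔS).
(c)–(d): forbidden (ΔL, ΔJ).
(c)–(e): allowed.
(c)–(f): allowed.
(d)–(e): forbidden (parity, ΔL, ΔJ).
(d)–(f): forbidden (parity, ΔL, ΔJ).
(e)–(f): forbidden (parity).
Allowed pairs: 4 of 15.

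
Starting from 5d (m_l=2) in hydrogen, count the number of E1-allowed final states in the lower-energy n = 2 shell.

E1 requires Δl = ±1, so l_f ∈ {1, 3}; with 0 ≤ l_f ≤ n_f−1 = 1, the allowed l_f values are {1}.
For l_f = 1: m_f ∈ {m_i−1, m_i, m_i+1} ∩ [−1, 1] = {1} → 1 state.
Total: 1.

1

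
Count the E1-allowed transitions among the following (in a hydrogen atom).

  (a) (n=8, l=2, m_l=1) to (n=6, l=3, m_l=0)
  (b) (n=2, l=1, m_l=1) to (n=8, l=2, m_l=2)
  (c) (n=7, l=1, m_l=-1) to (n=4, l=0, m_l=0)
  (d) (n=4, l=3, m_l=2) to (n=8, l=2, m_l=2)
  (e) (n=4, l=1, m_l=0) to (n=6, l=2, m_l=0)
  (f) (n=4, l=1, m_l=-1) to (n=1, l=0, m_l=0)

6

(a) allowed
(b) allowed
(c) allowed
(d) allowed
(e) allowed
(f) allowed
Total allowed: 6 of 6.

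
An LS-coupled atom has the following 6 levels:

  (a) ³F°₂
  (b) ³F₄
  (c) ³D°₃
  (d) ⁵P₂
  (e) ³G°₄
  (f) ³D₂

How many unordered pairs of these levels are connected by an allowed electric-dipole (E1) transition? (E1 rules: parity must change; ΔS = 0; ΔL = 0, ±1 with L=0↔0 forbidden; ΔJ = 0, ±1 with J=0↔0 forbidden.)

(a)–(b): forbidden (ΔJ).
(a)–(c): forbidden (parity).
(a)–(d): forbidden (ΔS, ΔL).
(a)–(e): forbidden (parity, ΔJ).
(a)–(f): allowed.
(b)–(c): allowed.
(b)–(d): forbidden (parity, ΔS, ΔL, ΔJ).
(b)–(e): allowed.
(b)–(f): forbidden (parity, ΔJ).
(c)–(d): forbidden (ΔS).
(c)–(e): forbidden (parity, ΔL).
(c)–(f): allowed.
(d)–(e): forbidden (ΔS, ΔL, ΔJ).
(d)–(f): forbidden (parity, ΔS).
(e)–(f): forbidden (ΔL, ΔJ).
Allowed pairs: 4 of 15.

4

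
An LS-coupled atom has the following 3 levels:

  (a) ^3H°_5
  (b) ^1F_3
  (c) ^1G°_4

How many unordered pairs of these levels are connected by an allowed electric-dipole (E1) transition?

1

(a)–(b): forbidden (ΔS, ΔL, ΔJ).
(a)–(c): forbidden (parity, ΔS).
(b)–(c): allowed.
Allowed pairs: 1 of 3.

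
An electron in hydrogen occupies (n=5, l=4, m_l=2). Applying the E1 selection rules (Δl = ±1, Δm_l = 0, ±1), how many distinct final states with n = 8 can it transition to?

6

E1 requires Δl = ±1, so l_f ∈ {3, 5}; with 0 ≤ l_f ≤ n_f−1 = 7, the allowed l_f values are {3, 5}.
For l_f = 3: m_f ∈ {m_i−1, m_i, m_i+1} ∩ [−3, 3] = {1, 2, 3} → 3 states.
For l_f = 5: m_f ∈ {m_i−1, m_i, m_i+1} ∩ [−5, 5] = {1, 2, 3} → 3 states.
Total: 6.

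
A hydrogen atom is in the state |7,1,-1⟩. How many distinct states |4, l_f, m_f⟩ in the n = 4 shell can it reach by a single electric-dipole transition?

4

E1 requires Δl = ±1, so l_f ∈ {0, 2}; with 0 ≤ l_f ≤ n_f−1 = 3, the allowed l_f values are {0, 2}.
For l_f = 0: m_f ∈ {m_i−1, m_i, m_i+1} ∩ [−0, 0] = {0} → 1 state.
For l_f = 2: m_f ∈ {m_i−1, m_i, m_i+1} ∩ [−2, 2] = {-2, -1, 0} → 3 states.
Total: 4.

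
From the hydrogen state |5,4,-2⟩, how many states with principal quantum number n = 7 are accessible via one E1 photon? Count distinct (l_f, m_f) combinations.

E1 requires Δl = ±1, so l_f ∈ {3, 5}; with 0 ≤ l_f ≤ n_f−1 = 6, the allowed l_f values are {3, 5}.
For l_f = 3: m_f ∈ {m_i−1, m_i, m_i+1} ∩ [−3, 3] = {-3, -2, -1} → 3 states.
For l_f = 5: m_f ∈ {m_i−1, m_i, m_i+1} ∩ [−5, 5] = {-3, -2, -1} → 3 states.
Total: 6.

6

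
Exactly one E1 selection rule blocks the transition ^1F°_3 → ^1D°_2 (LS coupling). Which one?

parity

Parity must change: odd → odd — fails.
ΔS = 0: S: 0 → 0 — ok.
ΔL = 0, ±1 (not L=0↔0): L: 3 → 2, ΔL = -1 — ok.
ΔJ = 0, ±1 (not J=0↔0): J: 3 → 2, ΔJ = -1 — ok.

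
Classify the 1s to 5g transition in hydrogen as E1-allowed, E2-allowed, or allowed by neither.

Δl = 4 − 0 = +4; l_i + l_f = 4.
E1 (Δl = ±1): not satisfied.
E2 (Δl = 0,±2, l_i+l_f ≥ 2): not satisfied.

neither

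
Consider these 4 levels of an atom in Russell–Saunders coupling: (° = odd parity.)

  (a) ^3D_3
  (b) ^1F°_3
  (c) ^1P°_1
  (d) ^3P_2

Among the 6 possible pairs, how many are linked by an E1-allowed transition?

0

(a)–(b): forbidden (ΔS).
(a)–(c): forbidden (ΔS, ΔJ).
(a)–(d): forbidden (parity).
(b)–(c): forbidden (parity, ΔL, ΔJ).
(b)–(d): forbidden (ΔS, ΔL).
(c)–(d): forbidden (ΔS).
Allowed pairs: 0 of 6.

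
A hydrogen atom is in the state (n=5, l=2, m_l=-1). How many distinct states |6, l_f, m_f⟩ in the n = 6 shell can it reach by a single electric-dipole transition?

E1 requires Δl = ±1, so l_f ∈ {1, 3}; with 0 ≤ l_f ≤ n_f−1 = 5, the allowed l_f values are {1, 3}.
For l_f = 1: m_f ∈ {m_i−1, m_i, m_i+1} ∩ [−1, 1] = {-1, 0} → 2 states.
For l_f = 3: m_f ∈ {m_i−1, m_i, m_i+1} ∩ [−3, 3] = {-2, -1, 0} → 3 states.
Total: 5.

5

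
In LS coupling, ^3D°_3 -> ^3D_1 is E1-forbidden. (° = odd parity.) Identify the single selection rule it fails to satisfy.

the ΔJ = 0, ±1 rule

Parity must change: odd → even — passes.
ΔS = 0: S: 1 → 1 — passes.
ΔL = 0, ±1 (not L=0↔0): L: 2 → 2, ΔL = +0 — passes.
ΔJ = 0, ±1 (not J=0↔0): J: 3 → 1, ΔJ = -2 — fails.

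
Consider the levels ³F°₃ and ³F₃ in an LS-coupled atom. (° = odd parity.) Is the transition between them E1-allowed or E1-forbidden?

allowed

ΔL = 0, ±1 (not L=0↔0): L: 3 → 3, ΔL = +0 — ok.
ΔJ = 0, ±1 (not J=0↔0): J: 3 → 3, ΔJ = +0 — ok.
ΔS = 0: S: 1 → 1 — ok.
Parity must change: odd → even — ok.
All four E1 rules are satisfied.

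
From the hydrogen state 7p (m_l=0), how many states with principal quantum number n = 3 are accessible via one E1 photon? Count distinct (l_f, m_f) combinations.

E1 requires Δl = ±1, so l_f ∈ {0, 2}; with 0 ≤ l_f ≤ n_f−1 = 2, the allowed l_f values are {0, 2}.
For l_f = 0: m_f ∈ {m_i−1, m_i, m_i+1} ∩ [−0, 0] = {0} → 1 state.
For l_f = 2: m_f ∈ {m_i−1, m_i, m_i+1} ∩ [−2, 2] = {-1, 0, 1} → 3 states.
Total: 4.

4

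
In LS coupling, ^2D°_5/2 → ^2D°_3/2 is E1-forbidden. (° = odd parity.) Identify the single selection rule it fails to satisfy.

parity

Parity must change: odd → odd — fails.
ΔS = 0: S: 1/2 → 1/2 — ok.
ΔL = 0, ±1 (not L=0↔0): L: 2 → 2, ΔL = +0 — ok.
ΔJ = 0, ±1 (not J=0↔0): J: 5/2 → 3/2, ΔJ = -1 — ok.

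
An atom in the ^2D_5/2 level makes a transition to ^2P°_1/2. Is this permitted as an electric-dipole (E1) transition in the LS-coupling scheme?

forbidden

Initial level: S=1/2, L=2, J=5/2, parity even. Final level: S=1/2, L=1, J=1/2, parity odd.
Parity must change: even → odd — ok.
ΔS = 0: S: 1/2 → 1/2 — ok.
ΔL = 0, ±1 (not L=0↔0): L: 2 → 1, ΔL = -1 — ok.
ΔJ = 0, ±1 (not J=0↔0): J: 5/2 → 1/2, ΔJ = -2 — fails.
Rule(s) violated: ΔJ.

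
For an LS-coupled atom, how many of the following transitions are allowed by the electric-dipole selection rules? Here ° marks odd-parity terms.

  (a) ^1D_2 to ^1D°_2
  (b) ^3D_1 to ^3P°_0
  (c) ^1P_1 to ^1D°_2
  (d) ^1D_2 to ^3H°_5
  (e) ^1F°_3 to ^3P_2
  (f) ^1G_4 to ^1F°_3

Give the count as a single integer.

(a) allowed
(b) allowed
(c) allowed
(d) forbidden (ΔS, ΔL, ΔJ fail)
(e) forbidden (ΔS, ΔL fail)
(f) allowed
Total allowed: 4 of 6.

4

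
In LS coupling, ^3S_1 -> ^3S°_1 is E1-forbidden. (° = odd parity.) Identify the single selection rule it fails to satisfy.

the L=0 ↔ L=0 exclusion

Initial level: S=1, L=0, J=1, parity even. Final level: S=1, L=0, J=1, parity odd.
Parity must change: even → odd — passes.
ΔS = 0: S: 1 → 1 — passes.
ΔL = 0, ±1 (not L=0↔0): L: 0 → 0, ΔL = +0 — fails.
ΔJ = 0, ±1 (not J=0↔0): J: 1 → 1, ΔJ = +0 — passes.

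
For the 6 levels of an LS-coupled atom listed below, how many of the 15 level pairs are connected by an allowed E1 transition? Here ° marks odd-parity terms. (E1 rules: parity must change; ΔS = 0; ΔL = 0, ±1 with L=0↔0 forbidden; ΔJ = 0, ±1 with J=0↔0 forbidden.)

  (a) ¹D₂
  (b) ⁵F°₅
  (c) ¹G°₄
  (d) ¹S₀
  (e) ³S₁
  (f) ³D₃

(a)–(b): forbidden (ΔS, ΔJ).
(a)–(c): forbidden (ΔL, ΔJ).
(a)–(d): forbidden (parity, ΔL, ΔJ).
(a)–(e): forbidden (parity, ΔS, ΔL).
(a)–(f): forbidden (parity, ΔS).
(b)–(c): forbidden (parity, ΔS).
(b)–(d): forbidden (ΔS, ΔL, ΔJ).
(b)–(e): forbidden (ΔS, ΔL, ΔJ).
(b)–(f): forbidden (ΔS, ΔJ).
(c)–(d): forbidden (ΔL, ΔJ).
(c)–(e): forbidden (ΔS, ΔL, ΔJ).
(c)–(f): forbidden (ΔS, ΔL).
(d)–(e): forbidden (parity, ΔS, ΔL).
(d)–(f): forbidden (parity, ΔS, ΔL, ΔJ).
(e)–(f): forbidden (parity, ΔL, ΔJ).
Allowed pairs: 0 of 15.

0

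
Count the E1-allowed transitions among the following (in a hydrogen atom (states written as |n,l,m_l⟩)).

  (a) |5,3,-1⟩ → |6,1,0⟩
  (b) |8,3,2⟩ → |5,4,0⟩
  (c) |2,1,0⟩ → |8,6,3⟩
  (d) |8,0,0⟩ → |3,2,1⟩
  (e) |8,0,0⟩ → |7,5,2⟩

(a) forbidden — Δl = -2 (E1 requires Δl = ±1)
(b) forbidden — Δm_l = -2 (E1 requires Δm_l = 0, ±1)
(c) forbidden — Δl = +5 (E1 requires Δl = ±1); Δm_l = +3 (E1 requires Δm_l = 0, ±1)
(d) forbidden — Δl = +2 (E1 requires Δl = ±1)
(e) forbidden — Δl = +5 (E1 requires Δl = ±1); Δm_l = +2 (E1 requires Δm_l = 0, ±1)
Total allowed: 0 of 5.

0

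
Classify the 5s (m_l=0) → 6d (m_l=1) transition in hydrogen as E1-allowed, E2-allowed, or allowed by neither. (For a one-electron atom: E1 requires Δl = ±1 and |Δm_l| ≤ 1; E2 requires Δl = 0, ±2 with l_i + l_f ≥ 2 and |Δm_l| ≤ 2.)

E2

Δl = 2 − 0 = +2; l_i + l_f = 2.
Δm_l = +1.
E1 (Δl = ±1, |Δm_l| ≤ 1): not satisfied.
E2 (Δl = 0,±2, l_i+l_f ≥ 2, |Δm_l| ≤ 2): satisfied.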